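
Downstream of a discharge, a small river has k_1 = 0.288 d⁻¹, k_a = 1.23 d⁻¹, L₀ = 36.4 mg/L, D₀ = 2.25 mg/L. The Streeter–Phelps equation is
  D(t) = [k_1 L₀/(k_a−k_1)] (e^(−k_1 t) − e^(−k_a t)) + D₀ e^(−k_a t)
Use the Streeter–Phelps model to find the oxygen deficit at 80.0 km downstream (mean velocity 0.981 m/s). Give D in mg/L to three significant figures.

Travel time t = x/v = 80.0 km / (0.981 m/s) = 80000 m / 0.981 m/s = 81550 s = 0.9439 d.
k_1 L₀/(k_a−k_1) = 0.288×36.4/(1.23−0.288) = 10.48/0.9420 = 11.13 mg/L.
e^(−k_1 t) = e^(−0.288×0.9439) = 0.7620; e^(−k_a t) = e^(−1.23×0.9439) = 0.3132.
D = 11.13 × (0.7620 − 0.3132) + 2.25 × 0.3132 = 4.994 + 0.7047 = 5.699 mg/L.

D ≈ 5.70 mg/L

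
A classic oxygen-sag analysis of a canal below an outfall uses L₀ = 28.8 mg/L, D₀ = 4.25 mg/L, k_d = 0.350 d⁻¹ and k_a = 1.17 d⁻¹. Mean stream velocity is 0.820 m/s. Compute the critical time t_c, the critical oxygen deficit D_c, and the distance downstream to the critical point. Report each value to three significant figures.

t_c ≈ 0.954 d; D_c ≈ 6.17 mg/L; x_c ≈ 67.6 km

t_c = [1/(k_a−k_d)] ln[(k_a/k_d)(1 − D₀(k_a−k_d)/(k_d L₀))]
= [1/(1.17−0.350)] ln[(1.17/0.350)(1 − 4.25×0.8200/(0.350×28.8))]
= (1/0.8200) ln[3.343 × 0.6543] = 1.220 × ln(2.187) = 1.220 × 0.7826 = 0.9544 d.
D_c = (k_d/k_a) L₀ e^(−k_d t_c) = (0.350/1.17) × 28.8 × e^(−0.350×0.9544) = 0.2991 × 28.8 × 0.7160 = 6.169 mg/L.
x_c = v t_c = 0.820 m/s × 0.9544 d × 86400 s/d = 67620 m ≈ 67.6 km.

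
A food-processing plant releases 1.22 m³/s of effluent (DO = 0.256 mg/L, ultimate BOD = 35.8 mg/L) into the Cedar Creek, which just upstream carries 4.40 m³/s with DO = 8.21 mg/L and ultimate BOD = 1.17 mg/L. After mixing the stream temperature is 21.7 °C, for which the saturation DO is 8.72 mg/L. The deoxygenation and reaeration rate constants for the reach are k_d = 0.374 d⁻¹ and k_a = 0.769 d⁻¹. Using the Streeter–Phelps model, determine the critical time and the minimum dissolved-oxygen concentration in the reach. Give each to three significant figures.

Mixed DO = (4.40×8.21 + 1.22×0.256)/(4.40+1.22) = 36.44/5.620 = 6.483 mg/L.
Mixed L₀ = (4.40×1.17 + 1.22×35.8)/(5.620) = 48.82/5.620 = 8.688 mg/L.
Initial deficit D₀ = C_s − DO₀ = 8.72 − 6.483 = 2.237 mg/L.
t_c = (1/0.3950) ln[(0.769/0.374)(1 − 2.237×0.3950/(0.374×8.688))] = 2.532 × ln(1.497) = 1.022 d.
D_c = (0.374/0.769) × 8.688 × e^(−0.374×1.022) = 0.4863 × 8.688 × 0.6825 = 2.884 mg/L.
Minimum DO = 8.72 − 2.884 = 5.836 mg/L.

t_c ≈ 1.02 d; minimum DO ≈ 5.84 mg/L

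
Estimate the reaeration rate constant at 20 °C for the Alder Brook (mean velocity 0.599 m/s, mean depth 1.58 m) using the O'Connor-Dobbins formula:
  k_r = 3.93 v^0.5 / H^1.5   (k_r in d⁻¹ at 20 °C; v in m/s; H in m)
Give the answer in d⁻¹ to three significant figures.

k_r ≈ 1.53 d⁻¹

k_r = 3.93 × 0.599^0.5 / 1.58^1.5 = 3.93 × 0.7740 / 1.986 = 1.532 d⁻¹.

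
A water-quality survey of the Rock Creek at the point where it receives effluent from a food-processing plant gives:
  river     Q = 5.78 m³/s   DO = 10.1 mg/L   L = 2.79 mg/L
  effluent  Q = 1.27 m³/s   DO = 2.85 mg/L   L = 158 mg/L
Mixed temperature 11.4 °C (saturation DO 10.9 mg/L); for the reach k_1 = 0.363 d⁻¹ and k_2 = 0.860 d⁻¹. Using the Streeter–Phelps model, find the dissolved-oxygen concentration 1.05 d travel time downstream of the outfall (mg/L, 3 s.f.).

Mixed DO = (5.78×10.1 + 1.27×2.85)/(5.78+1.27) = 62.00/7.050 = 8.794 mg/L.
Mixed L₀ = (5.78×2.79 + 1.27×158)/(7.050) = 216.8/7.050 = 30.75 mg/L.
Initial deficit D₀ = C_s − DO₀ = 10.9 − 8.794 = 2.106 mg/L.
D(1.05) = [0.363×30.75/(0.860−0.363)](e^(−0.363×1.05) − e^(−0.860×1.05)) + 2.106 e^(−0.860×1.05)
= 22.46 × (0.6831 − 0.4054) + 2.106 × 0.4054 = 7.091 mg/L.
DO = 10.9 − 7.091 = 3.809 mg/L.

DO ≈ 3.81 mg/L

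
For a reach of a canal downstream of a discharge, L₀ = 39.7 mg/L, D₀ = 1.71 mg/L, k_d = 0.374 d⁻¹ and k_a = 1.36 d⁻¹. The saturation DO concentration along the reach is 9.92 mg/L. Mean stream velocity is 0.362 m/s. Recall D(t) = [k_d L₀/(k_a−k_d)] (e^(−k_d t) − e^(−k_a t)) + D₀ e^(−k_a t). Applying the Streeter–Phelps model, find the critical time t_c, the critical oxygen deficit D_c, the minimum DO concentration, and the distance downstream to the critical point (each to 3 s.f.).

t_c ≈ 1.19 d; D_c ≈ 7.00 mg/L; min DO ≈ 2.92 mg/L; x_c ≈ 37.1 km

With k_a/k_d = 3.636 and 1 − D₀(k_a−k_d)/(k_d L₀) = 0.8864,
t_c = ln(3.636 × 0.8864) / (1.36 − 0.374) = ln(3.223) / 0.9860 = 1.170/0.9860 = 1.187 d.
L(t_c) = L₀ e^(−k_d t_c) = 39.7 × 0.6415 = 25.47 mg/L, and at the critical point k_a D_c = k_d L, so D_c = (0.374/1.36) × 25.47 = 7.003 mg/L.
Minimum DO = C_s − D_c = 9.92 − 7.003 = 2.917 mg/L.
x_c = v t_c = 0.362 m/s × 1.187 d × 86400 s/d = 37130 m ≈ 37.1 km.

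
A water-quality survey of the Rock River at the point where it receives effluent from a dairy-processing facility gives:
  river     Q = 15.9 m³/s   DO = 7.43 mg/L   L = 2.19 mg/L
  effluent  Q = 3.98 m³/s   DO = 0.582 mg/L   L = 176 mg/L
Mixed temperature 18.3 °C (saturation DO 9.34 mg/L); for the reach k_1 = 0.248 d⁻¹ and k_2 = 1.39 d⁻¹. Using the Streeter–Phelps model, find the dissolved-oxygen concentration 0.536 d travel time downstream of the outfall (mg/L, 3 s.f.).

Mixed DO = (15.9×7.43 + 3.98×0.582)/(15.9+3.98) = 120.5/19.88 = 6.059 mg/L.
Mixed L₀ = (15.9×2.19 + 3.98×176)/(19.88) = 735.3/19.88 = 36.99 mg/L.
Initial deficit D₀ = C_s − DO₀ = 9.34 − 6.059 = 3.281 mg/L.
D(0.536) = [0.248×36.99/(1.39−0.248)](e^(−0.248×0.536) − e^(−1.39×0.536)) + 3.281 e^(−1.39×0.536)
= 8.032 × (0.8755 − 0.4747) + 3.281 × 0.4747 = 4.777 mg/L.
DO = 9.34 − 4.777 = 4.563 mg/L.

DO ≈ 4.56 mg/L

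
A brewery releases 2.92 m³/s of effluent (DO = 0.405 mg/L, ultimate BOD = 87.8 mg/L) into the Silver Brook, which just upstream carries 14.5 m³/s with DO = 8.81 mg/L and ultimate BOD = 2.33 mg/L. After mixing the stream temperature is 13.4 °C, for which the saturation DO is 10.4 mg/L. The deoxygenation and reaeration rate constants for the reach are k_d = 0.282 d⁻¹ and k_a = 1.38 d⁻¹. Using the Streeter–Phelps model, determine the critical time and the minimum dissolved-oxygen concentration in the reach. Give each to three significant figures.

t_c ≈ 0.347 d; minimum DO ≈ 7.31 mg/L

Mixed DO = (14.5×8.81 + 2.92×0.405)/(14.5+2.92) = 128.9/17.42 = 7.401 mg/L.
Mixed L₀ = (14.5×2.33 + 2.92×87.8)/(17.42) = 290.2/17.42 = 16.66 mg/L.
Initial deficit D₀ = C_s − DO₀ = 10.4 − 7.401 = 2.999 mg/L.
t_c = (1/1.098) ln[(1.38/0.282)(1 − 2.999×1.098/(0.282×16.66))] = 0.9107 × ln(1.463) = 0.3466 d.
D_c = (0.282/1.38) × 16.66 × e^(−0.282×0.3466) = 0.2043 × 16.66 × 0.9069 = 3.087 mg/L.
Minimum DO = 10.4 − 3.087 = 7.313 mg/L.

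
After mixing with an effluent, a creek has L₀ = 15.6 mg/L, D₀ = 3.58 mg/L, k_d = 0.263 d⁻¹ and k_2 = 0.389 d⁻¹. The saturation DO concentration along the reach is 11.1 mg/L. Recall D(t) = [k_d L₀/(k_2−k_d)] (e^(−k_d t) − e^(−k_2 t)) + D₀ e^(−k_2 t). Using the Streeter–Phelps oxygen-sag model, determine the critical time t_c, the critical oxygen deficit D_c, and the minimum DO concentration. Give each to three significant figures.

With k_2/k_d = 1.479 and 1 − D₀(k_2−k_d)/(k_d L₀) = 0.8901,
t_c = ln(1.479 × 0.8901) / (0.389 − 0.263) = ln(1.316) / 0.1260 = 0.2750/0.1260 = 2.182 d.
L(t_c) = L₀ e^(−k_d t_c) = 15.6 × 0.5633 = 8.788 mg/L, and at the critical point k_2 D_c = k_d L, so D_c = (0.263/0.389) × 8.788 = 5.941 mg/L.
Minimum DO = C_s − D_c = 11.1 − 5.941 = 5.159 mg/L.

t_c ≈ 2.18 d; D_c ≈ 5.94 mg/L; min DO ≈ 5.16 mg/L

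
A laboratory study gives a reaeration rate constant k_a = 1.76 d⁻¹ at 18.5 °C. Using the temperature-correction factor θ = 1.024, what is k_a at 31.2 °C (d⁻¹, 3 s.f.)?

k_a(T₂) = k_a(T₁) · θ^(T₂−T₁) = 1.76 × 1.024^(31.2−18.5)
= 1.76 × 1.024^12.7 = 1.76 × 1.351 = 2.379 d⁻¹.

k_a ≈ 2.38 d⁻¹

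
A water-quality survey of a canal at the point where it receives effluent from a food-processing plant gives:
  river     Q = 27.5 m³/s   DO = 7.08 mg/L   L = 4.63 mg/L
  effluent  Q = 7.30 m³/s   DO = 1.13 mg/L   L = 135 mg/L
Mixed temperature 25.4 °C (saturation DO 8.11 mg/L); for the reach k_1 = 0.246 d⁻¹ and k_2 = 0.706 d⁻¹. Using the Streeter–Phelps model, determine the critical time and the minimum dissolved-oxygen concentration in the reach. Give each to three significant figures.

t_c ≈ 1.98 d; minimum DO ≈ 1.27 mg/L

Mixed DO = (27.5×7.08 + 7.30×1.13)/(27.5+7.30) = 202.9/34.80 = 5.832 mg/L.
Mixed L₀ = (27.5×4.63 + 7.30×135)/(34.80) = 1113/34.80 = 31.98 mg/L.
Initial deficit D₀ = C_s − DO₀ = 8.11 − 5.832 = 2.278 mg/L.
t_c = (1/0.4600) ln[(0.706/0.246)(1 − 2.278×0.4600/(0.246×31.98))] = 2.174 × ln(2.488) = 1.981 d.
D_c = (0.246/0.706) × 31.98 × e^(−0.246×1.981) = 0.3484 × 31.98 × 0.6142 = 6.844 mg/L.
Minimum DO = 8.11 − 6.844 = 1.266 mg/L.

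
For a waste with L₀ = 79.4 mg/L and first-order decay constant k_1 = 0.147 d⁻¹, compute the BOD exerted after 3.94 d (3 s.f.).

y_t = L₀(1 − e^(−k_1 t)) = 79.4 × (1 − e^(−0.147×3.94))
= 79.4 × (1 − 0.5604) = 79.4 × 0.4396 = 34.91 mg/L.

y ≈ 34.9 mg/L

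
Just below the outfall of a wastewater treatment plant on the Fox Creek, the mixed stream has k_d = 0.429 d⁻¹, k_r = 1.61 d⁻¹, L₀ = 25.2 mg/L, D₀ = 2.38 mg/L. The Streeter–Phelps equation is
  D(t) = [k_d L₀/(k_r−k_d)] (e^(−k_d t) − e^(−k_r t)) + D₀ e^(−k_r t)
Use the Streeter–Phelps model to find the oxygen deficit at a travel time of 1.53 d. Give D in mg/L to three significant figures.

D ≈ 4.17 mg/L

k_d L₀/(k_r−k_d) = 0.429×25.2/(1.61−0.429) = 10.81/1.181 = 9.154 mg/L.
e^(−k_d t) = e^(−0.429×1.530) = 0.5187; e^(−k_r t) = e^(−1.61×1.530) = 0.08515.
D = 9.154 × (0.5187 − 0.08515) + 2.38 × 0.08515 = 3.969 + 0.2027 = 4.172 mg/L.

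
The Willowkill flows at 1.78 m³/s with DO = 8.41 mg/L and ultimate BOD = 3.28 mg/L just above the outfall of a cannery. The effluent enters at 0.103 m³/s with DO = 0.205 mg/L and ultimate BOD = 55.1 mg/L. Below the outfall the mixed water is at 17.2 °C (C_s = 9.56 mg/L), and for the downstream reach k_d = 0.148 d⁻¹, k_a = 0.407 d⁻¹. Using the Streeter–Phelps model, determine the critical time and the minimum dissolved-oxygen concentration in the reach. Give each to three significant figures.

t_c ≈ 1.54 d; minimum DO ≈ 7.79 mg/L

Mixed DO = (1.78×8.41 + 0.103×0.205)/(1.78+0.103) = 14.99/1.883 = 7.961 mg/L.
Mixed L₀ = (1.78×3.28 + 0.103×55.1)/(1.883) = 11.51/1.883 = 6.115 mg/L.
Initial deficit D₀ = C_s − DO₀ = 9.56 − 7.961 = 1.599 mg/L.
t_c = (1/0.2590) ln[(0.407/0.148)(1 − 1.599×0.2590/(0.148×6.115))] = 3.861 × ln(1.492) = 1.544 d.
D_c = (0.148/0.407) × 6.115 × e^(−0.148×1.544) = 0.3636 × 6.115 × 0.7957 = 1.769 mg/L.
Minimum DO = 9.56 − 1.769 = 7.791 mg/L.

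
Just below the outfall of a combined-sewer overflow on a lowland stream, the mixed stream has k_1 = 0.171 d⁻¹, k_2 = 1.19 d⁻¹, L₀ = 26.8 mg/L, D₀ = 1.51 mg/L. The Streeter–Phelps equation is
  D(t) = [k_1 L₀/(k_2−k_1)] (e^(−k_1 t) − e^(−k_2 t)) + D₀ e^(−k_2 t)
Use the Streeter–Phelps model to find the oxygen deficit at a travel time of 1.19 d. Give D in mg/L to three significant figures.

k_1 L₀/(k_2−k_1) = 0.171×26.8/(1.19−0.171) = 4.583/1.019 = 4.497 mg/L.
e^(−k_1 t) = e^(−0.171×1.190) = 0.8159; e^(−k_2 t) = e^(−1.19×1.190) = 0.2427.
D = 4.497 × (0.8159 − 0.2427) + 1.51 × 0.2427 = 2.578 + 0.3664 = 2.944 mg/L.

D ≈ 2.94 mg/L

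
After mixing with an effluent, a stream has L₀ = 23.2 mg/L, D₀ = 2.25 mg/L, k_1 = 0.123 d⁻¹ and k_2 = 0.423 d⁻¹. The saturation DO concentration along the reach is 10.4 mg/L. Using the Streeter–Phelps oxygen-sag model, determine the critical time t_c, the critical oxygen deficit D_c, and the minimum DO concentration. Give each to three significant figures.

With k_2/k_1 = 3.439 and 1 − D₀(k_2−k_1)/(k_1 L₀) = 0.7635,
t_c = ln(3.439 × 0.7635) / (0.423 − 0.123) = ln(2.626) / 0.3000 = 0.9653/0.3000 = 3.218 d.
D_c = (k_1/k_2) L₀ e^(−k_1 t_c) = (0.123/0.423) × 23.2 × e^(−0.123×3.218) = 0.2908 × 23.2 × 0.6732 = 4.541 mg/L.
Minimum DO = C_s − D_c = 10.4 − 4.541 = 5.859 mg/L.

t_c ≈ 3.22 d; D_c ≈ 4.54 mg/L; min DO ≈ 5.86 mg/L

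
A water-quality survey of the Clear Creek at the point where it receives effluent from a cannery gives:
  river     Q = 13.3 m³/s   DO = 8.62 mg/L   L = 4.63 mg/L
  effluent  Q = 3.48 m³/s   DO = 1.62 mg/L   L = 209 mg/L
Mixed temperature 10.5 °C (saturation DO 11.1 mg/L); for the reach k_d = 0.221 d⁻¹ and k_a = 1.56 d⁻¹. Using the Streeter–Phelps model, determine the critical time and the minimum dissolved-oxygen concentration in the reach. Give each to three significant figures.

Mixed DO = (13.3×8.62 + 3.48×1.62)/(13.3+3.48) = 120.3/16.78 = 7.168 mg/L.
Mixed L₀ = (13.3×4.63 + 3.48×209)/(16.78) = 788.9/16.78 = 47.01 mg/L.
Initial deficit D₀ = C_s − DO₀ = 11.1 − 7.168 = 3.932 mg/L.
t_c = (1/1.339) ln[(1.56/0.221)(1 − 3.932×1.339/(0.221×47.01))] = 0.7468 × ln(3.482) = 0.9318 d.
D_c = (0.221/1.56) × 47.01 × e^(−0.221×0.9318) = 0.1417 × 47.01 × 0.8139 = 5.421 mg/L.
Minimum DO = 11.1 − 5.421 = 5.679 mg/L.

t_c ≈ 0.932 d; minimum DO ≈ 5.68 mg/L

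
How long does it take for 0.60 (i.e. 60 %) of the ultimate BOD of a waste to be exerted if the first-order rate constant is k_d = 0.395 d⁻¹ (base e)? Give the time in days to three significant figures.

t ≈ 2.32 d

y/L₀ = 1 − e^(−k_d t) = 0.60 ⇒ e^(−k_d t) = 0.400
t = −ln(0.400) / 0.395 = 0.9163 / 0.395 = 2.320 d.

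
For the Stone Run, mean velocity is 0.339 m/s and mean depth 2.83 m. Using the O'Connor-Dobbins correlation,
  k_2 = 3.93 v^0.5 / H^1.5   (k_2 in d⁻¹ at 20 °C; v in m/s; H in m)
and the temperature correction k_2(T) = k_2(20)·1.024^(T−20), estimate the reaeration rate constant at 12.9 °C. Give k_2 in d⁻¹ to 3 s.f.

k_2 ≈ 0.406 d⁻¹

k_2(20) = 3.93 × 0.339^0.5 / 2.83^1.5 = 3.93 × 0.5822 / 4.761 = 0.4806 d⁻¹.
k_2(12.9) = 0.4806 × 1.024^(12.9−20) = 0.4806 × 0.8450 = 0.4061 d⁻¹.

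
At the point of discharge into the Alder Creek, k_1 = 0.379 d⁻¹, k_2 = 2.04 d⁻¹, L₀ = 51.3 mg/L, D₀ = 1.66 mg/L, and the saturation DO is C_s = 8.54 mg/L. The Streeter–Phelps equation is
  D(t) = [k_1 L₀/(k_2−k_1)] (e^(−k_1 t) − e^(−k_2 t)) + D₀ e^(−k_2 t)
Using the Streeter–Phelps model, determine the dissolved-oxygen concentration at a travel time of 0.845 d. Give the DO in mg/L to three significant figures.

k_1 L₀/(k_2−k_1) = 0.379×51.3/(2.04−0.379) = 19.44/1.661 = 11.71 mg/L.
e^(−k_1 t) = e^(−0.379×0.8450) = 0.7260; e^(−k_2 t) = e^(−2.04×0.8450) = 0.1784.
D = 11.71 × (0.7260 − 0.1784) + 1.66 × 0.1784 = 6.410 + 0.2961 = 6.706 mg/L.
DO = C_s − D = 8.54 − 6.706 = 1.834 mg/L.

DO ≈ 1.83 mg/L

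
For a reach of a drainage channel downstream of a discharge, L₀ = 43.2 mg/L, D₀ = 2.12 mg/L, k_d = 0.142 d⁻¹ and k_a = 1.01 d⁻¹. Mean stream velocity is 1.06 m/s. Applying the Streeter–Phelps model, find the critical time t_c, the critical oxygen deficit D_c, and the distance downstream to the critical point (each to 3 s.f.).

t_c ≈ 1.85 d; D_c ≈ 4.67 mg/L; x_c ≈ 169 km

t_c = [1/(k_a−k_d)] ln[(k_a/k_d)(1 − D₀(k_a−k_d)/(k_d L₀))]
= [1/(1.01−0.142)] ln[(1.01/0.142)(1 − 2.12×0.8680/(0.142×43.2))]
= (1/0.8680) ln[7.113 × 0.7000] = 1.152 × ln(4.979) = 1.152 × 1.605 = 1.849 d.
D_c = (k_d/k_a) L₀ e^(−k_d t_c) = (0.142/1.01) × 43.2 × e^(−0.142×1.849) = 0.1406 × 43.2 × 0.7690 = 4.671 mg/L.
x_c = v t_c = 1.06 m/s × 1.849 d × 86400 s/d = 169400 m ≈ 169 km.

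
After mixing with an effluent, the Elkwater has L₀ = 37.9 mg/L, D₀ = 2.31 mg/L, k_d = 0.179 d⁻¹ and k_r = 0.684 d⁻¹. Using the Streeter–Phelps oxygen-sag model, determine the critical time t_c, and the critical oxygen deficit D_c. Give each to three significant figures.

t_c ≈ 2.28 d; D_c ≈ 6.59 mg/L

t_c = [1/(k_r−k_d)] ln[(k_r/k_d)(1 − D₀(k_r−k_d)/(k_d L₀))]
= [1/(0.684−0.179)] ln[(0.684/0.179)(1 − 2.31×0.5050/(0.179×37.9))]
= (1/0.5050) ln[3.821 × 0.8280] = 1.980 × ln(3.164) = 1.980 × 1.152 = 2.281 d.
L(t_c) = L₀ e^(−k_d t_c) = 37.9 × 0.6648 = 25.20 mg/L, and at the critical point k_r D_c = k_d L, so D_c = (0.179/0.684) × 25.20 = 6.594 mg/L.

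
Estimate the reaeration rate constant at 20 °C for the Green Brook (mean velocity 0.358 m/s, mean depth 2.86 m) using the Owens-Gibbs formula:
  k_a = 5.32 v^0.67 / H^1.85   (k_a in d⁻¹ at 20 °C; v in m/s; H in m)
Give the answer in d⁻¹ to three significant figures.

k_a ≈ 0.383 d⁻¹

k_a = 5.32 × 0.358^0.67 / 2.86^1.85 = 5.32 × 0.5025 / 6.987 = 0.3826 d⁻¹.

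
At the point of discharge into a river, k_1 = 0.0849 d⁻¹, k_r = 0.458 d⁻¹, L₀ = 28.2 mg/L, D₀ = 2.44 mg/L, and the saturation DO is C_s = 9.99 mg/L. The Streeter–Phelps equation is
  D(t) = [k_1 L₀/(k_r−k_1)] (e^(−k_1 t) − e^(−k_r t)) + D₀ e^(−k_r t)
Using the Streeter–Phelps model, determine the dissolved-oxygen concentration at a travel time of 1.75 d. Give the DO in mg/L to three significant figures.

DO ≈ 6.24 mg/L

k_1 L₀/(k_r−k_1) = 0.0849×28.2/(0.458−0.0849) = 2.394/0.3731 = 6.417 mg/L.
e^(−k_1 t) = e^(−0.0849×1.750) = 0.8619; e^(−k_r t) = e^(−0.458×1.750) = 0.4487.
D = 6.417 × (0.8619 − 0.4487) + 2.44 × 0.4487 = 2.652 + 1.095 = 3.747 mg/L.
DO = C_s − D = 9.99 − 3.747 = 6.243 mg/L.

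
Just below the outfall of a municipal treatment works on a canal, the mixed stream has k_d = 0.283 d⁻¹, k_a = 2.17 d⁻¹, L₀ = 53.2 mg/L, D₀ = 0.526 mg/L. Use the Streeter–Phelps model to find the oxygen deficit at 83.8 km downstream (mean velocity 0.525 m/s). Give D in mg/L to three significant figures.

Travel time t = x/v = 83.8 km / (0.525 m/s) = 83800 m / 0.525 m/s = 159600 s = 1.847 d.
k_d L₀/(k_a−k_d) = 0.283×53.2/(2.17−0.283) = 15.06/1.887 = 7.979 mg/L.
e^(−k_d t) = e^(−0.283×1.847) = 0.5928; e^(−k_a t) = e^(−2.17×1.847) = 0.01815.
D = 7.979 × (0.5928 − 0.01815) + 0.526 × 0.01815 = 4.585 + 0.009548 = 4.595 mg/L.

D ≈ 4.59 mg/L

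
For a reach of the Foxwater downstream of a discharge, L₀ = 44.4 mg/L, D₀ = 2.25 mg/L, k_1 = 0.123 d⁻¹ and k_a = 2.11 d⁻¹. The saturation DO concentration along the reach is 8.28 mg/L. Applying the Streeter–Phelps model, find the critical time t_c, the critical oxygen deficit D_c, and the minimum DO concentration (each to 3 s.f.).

With k_a/k_1 = 17.15 and 1 − D₀(k_a−k_1)/(k_1 L₀) = 0.1814,
t_c = ln(17.15 × 0.1814) / (2.11 − 0.123) = ln(3.111) / 1.987 = 1.135/1.987 = 0.5712 d.
D_c = (k_1/k_a) L₀ e^(−k_1 t_c) = (0.123/2.11) × 44.4 × e^(−0.123×0.5712) = 0.05829 × 44.4 × 0.9322 = 2.413 mg/L.
Minimum DO = C_s − D_c = 8.28 − 2.413 = 5.867 mg/L.

t_c ≈ 0.571 d; D_c ≈ 2.41 mg/L; min DO ≈ 5.87 mg/L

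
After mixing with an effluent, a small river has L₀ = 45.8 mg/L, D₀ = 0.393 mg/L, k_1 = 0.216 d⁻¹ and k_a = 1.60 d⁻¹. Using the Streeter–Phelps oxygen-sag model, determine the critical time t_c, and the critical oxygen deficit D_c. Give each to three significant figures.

With k_a/k_1 = 7.407 and 1 − D₀(k_a−k_1)/(k_1 L₀) = 0.9450,
t_c = ln(7.407 × 0.9450) / (1.60 − 0.216) = ln(7.000) / 1.384 = 1.946/1.384 = 1.406 d.
L(t_c) = L₀ e^(−k_1 t_c) = 45.8 × 0.7381 = 33.80 mg/L, and at the critical point k_a D_c = k_1 L, so D_c = (0.216/1.60) × 33.80 = 4.564 mg/L.

t_c ≈ 1.41 d; D_c ≈ 4.56 mg/L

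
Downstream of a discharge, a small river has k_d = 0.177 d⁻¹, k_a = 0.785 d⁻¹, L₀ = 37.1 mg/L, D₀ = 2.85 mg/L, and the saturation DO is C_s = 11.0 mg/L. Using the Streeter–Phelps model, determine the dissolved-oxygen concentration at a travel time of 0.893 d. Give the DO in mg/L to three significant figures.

k_d L₀/(k_a−k_d) = 0.177×37.1/(0.785−0.177) = 6.567/0.6080 = 10.80 mg/L.
e^(−k_d t) = e^(−0.177×0.8930) = 0.8538; e^(−k_a t) = e^(−0.785×0.8930) = 0.4961.
D = 10.80 × (0.8538 − 0.4961) + 2.85 × 0.4961 = 3.863 + 1.414 = 5.277 mg/L.
DO = C_s − D = 11.0 − 5.277 = 5.723 mg/L.

DO ≈ 5.72 mg/L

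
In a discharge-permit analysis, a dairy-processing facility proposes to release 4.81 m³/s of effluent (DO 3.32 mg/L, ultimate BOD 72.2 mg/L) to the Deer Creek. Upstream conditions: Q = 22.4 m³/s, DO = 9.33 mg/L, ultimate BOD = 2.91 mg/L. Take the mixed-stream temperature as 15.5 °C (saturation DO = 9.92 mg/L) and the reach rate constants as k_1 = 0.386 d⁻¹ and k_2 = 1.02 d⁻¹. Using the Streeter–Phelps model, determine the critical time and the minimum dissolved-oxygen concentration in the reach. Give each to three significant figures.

t_c ≈ 1.22 d; minimum DO ≈ 6.34 mg/L

Mixed DO = (22.4×9.33 + 4.81×3.32)/(22.4+4.81) = 225.0/27.21 = 8.268 mg/L.
Mixed L₀ = (22.4×2.91 + 4.81×72.2)/(27.21) = 412.5/27.21 = 15.16 mg/L.
Initial deficit D₀ = C_s − DO₀ = 9.92 − 8.268 = 1.652 mg/L.
t_c = (1/0.6340) ln[(1.02/0.386)(1 − 1.652×0.6340/(0.386×15.16))] = 1.577 × ln(2.169) = 1.222 d.
D_c = (0.386/1.02) × 15.16 × e^(−0.386×1.222) = 0.3784 × 15.16 × 0.6241 = 3.580 mg/L.
Minimum DO = 9.92 − 3.580 = 6.340 mg/L.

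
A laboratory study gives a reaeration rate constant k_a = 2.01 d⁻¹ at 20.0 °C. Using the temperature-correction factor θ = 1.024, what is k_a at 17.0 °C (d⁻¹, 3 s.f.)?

k_a ≈ 1.87 d⁻¹

k_a(T₂) = k_a(T₁) · θ^(T₂−T₁) = 2.01 × 1.024^(17.0−20.0)
= 2.01 × 1.024^-3.00 = 2.01 × 0.9313 = 1.872 d⁻¹.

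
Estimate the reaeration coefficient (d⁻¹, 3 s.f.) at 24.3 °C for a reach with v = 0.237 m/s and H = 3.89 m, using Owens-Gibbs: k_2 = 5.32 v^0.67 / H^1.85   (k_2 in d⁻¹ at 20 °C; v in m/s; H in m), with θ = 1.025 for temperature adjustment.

k_2(20) = 5.32 × 0.237^0.67 / 3.89^1.85 = 5.32 × 0.3811 / 12.34 = 0.1643 d⁻¹.
k_2(24.3) = 0.1643 × 1.025^(24.3−20) = 0.1643 × 1.112 = 0.1827 d⁻¹.

k_2 ≈ 0.183 d⁻¹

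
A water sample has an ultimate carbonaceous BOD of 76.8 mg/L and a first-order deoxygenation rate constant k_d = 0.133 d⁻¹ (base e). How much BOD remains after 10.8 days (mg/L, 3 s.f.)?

L_t = L₀ e^(−k_d t) = 76.8 × e^(−0.133×10.8) = 76.8 × 0.2378 = 18.26 mg/L.

L ≈ 18.3 mg/L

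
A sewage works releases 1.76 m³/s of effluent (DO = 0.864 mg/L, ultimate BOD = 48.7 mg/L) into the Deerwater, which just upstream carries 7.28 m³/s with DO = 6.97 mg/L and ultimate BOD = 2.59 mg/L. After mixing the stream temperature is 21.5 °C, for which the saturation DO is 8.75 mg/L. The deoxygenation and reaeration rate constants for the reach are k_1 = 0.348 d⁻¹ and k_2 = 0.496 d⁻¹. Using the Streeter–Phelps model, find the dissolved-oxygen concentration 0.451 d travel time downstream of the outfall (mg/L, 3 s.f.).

DO ≈ 4.88 mg/L

Mixed DO = (7.28×6.97 + 1.76×0.864)/(7.28+1.76) = 52.26/9.040 = 5.781 mg/L.
Mixed L₀ = (7.28×2.59 + 1.76×48.7)/(9.040) = 104.6/9.040 = 11.57 mg/L.
Initial deficit D₀ = C_s − DO₀ = 8.75 − 5.781 = 2.969 mg/L.
D(0.451) = [0.348×11.57/(0.496−0.348)](e^(−0.348×0.451) − e^(−0.496×0.451)) + 2.969 e^(−0.496×0.451)
= 27.20 × (0.8547 − 0.7996) + 2.969 × 0.7996 = 3.875 mg/L.
DO = 8.75 − 3.875 = 4.875 mg/L.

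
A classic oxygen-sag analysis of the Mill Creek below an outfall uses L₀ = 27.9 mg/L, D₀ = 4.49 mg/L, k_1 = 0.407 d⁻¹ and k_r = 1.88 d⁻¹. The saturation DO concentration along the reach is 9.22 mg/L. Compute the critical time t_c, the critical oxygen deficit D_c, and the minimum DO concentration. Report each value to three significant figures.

t_c ≈ 0.446 d; D_c ≈ 5.04 mg/L; min DO ≈ 4.18 mg/L

t_c = [1/(k_r−k_1)] ln[(k_r/k_1)(1 − D₀(k_r−k_1)/(k_1 L₀))]
= [1/(1.88−0.407)] ln[(1.88/0.407)(1 − 4.49×1.473/(0.407×27.9))]
= (1/1.473) ln[4.619 × 0.4176] = 0.6789 × ln(1.929) = 0.6789 × 0.6569 = 0.4460 d.
L(t_c) = L₀ e^(−k_1 t_c) = 27.9 × 0.8340 = 23.27 mg/L, and at the critical point k_r D_c = k_1 L, so D_c = (0.407/1.88) × 23.27 = 5.037 mg/L.
Minimum DO = C_s − D_c = 9.22 − 5.037 = 4.183 mg/L.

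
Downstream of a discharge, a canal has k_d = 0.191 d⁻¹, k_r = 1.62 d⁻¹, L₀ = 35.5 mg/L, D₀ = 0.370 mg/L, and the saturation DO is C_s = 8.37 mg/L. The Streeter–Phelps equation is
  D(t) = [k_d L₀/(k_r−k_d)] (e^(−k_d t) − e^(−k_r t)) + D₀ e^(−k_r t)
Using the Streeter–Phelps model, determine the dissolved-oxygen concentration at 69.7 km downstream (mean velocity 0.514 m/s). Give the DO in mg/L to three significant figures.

DO ≈ 5.20 mg/L

Travel time t = x/v = 69.7 km / (0.514 m/s) = 69700 m / 0.514 m/s = 135600 s = 1.569 d.
k_d L₀/(k_r−k_d) = 0.191×35.5/(1.62−0.191) = 6.780/1.429 = 4.745 mg/L.
e^(−k_d t) = e^(−0.191×1.569) = 0.7410; e^(−k_r t) = e^(−1.62×1.569) = 0.07866.
D = 4.745 × (0.7410 − 0.07866) + 0.370 × 0.07866 = 3.143 + 0.02911 = 3.172 mg/L.
DO = C_s − D = 8.37 − 3.172 = 5.198 mg/L.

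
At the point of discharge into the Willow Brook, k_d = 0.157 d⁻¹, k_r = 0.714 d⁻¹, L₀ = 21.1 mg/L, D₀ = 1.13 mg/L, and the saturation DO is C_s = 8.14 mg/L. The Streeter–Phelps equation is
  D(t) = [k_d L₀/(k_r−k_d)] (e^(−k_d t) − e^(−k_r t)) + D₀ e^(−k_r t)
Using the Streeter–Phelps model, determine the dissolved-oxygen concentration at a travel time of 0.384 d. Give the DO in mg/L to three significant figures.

DO ≈ 6.20 mg/L

k_d L₀/(k_r−k_d) = 0.157×21.1/(0.714−0.157) = 3.313/0.5570 = 5.947 mg/L.
e^(−k_d t) = e^(−0.157×0.3840) = 0.9415; e^(−k_r t) = e^(−0.714×0.3840) = 0.7602.
D = 5.947 × (0.9415 − 0.7602) + 1.13 × 0.7602 = 1.078 + 0.8590 = 1.937 mg/L.
DO = C_s − D = 8.14 − 1.937 = 6.203 mg/L.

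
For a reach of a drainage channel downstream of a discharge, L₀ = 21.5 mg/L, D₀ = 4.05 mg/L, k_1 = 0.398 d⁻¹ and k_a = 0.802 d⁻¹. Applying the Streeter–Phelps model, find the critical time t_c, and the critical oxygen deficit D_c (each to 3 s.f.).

At the critical point dD/dt = 0, so k_1 L₀ e^(−k_1 t) = k_a D. Substituting D(t) from the Streeter–Phelps equation and solving for t gives
t_c = ln[(k_a/k_1)(1 − D₀(k_a−k_1)/(k_1 L₀))] / (k_a−k_1).
Here k_a−k_1 = 0.4040 d⁻¹ and 1 − D₀(k_a−k_1)/(k_1 L₀) = 1 − 4.05×0.4040/(0.398×21.5) = 0.8088, so
t_c = ln(2.015 × 0.8088) / 0.4040 = 0.4884 / 0.4040 = 1.209 d.
D_c = (k_1/k_a) L₀ e^(−k_1 t_c) = (0.398/0.802) × 21.5 × e^(−0.398×1.209) = 0.4963 × 21.5 × 0.6181 = 6.594 mg/L.

t_c ≈ 1.21 d; D_c ≈ 6.59 mg/L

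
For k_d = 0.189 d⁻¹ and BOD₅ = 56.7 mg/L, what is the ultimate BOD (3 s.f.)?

L₀ ≈ 92.8 mg/L

BOD₅ = L₀(1 − e^(−5k_d)) ⇒ L₀ = BOD₅ / (1 − e^(−5×0.189))
= 56.7 / (1 − 0.3887) = 56.7 / 0.6113 = 92.75 mg/L.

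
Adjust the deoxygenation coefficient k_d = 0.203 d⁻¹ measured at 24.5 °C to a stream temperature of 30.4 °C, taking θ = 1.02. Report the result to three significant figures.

k_d(T₂) = k_d(T₁) · θ^(T₂−T₁) = 0.203 × 1.02^(30.4−24.5)
= 0.203 × 1.02^5.90 = 0.203 × 1.124 = 0.2282 d⁻¹.

k_d ≈ 0.228 d⁻¹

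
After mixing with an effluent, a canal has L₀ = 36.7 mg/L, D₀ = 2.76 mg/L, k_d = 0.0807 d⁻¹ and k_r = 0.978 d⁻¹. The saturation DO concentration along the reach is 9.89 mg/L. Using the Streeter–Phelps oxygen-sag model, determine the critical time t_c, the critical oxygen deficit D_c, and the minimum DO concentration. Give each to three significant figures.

t_c ≈ 0.764 d; D_c ≈ 2.85 mg/L; min DO ≈ 7.04 mg/L

With k_r/k_d = 12.12 and 1 − D₀(k_r−k_d)/(k_d L₀) = 0.1638,
t_c = ln(12.12 × 0.1638) / (0.978 − 0.0807) = ln(1.985) / 0.8973 = 0.6857/0.8973 = 0.7642 d.
L(t_c) = L₀ e^(−k_d t_c) = 36.7 × 0.9402 = 34.51 mg/L, and at the critical point k_r D_c = k_d L, so D_c = (0.0807/0.978) × 34.51 = 2.847 mg/L.
Minimum DO = C_s − D_c = 9.89 − 2.847 = 7.043 mg/L.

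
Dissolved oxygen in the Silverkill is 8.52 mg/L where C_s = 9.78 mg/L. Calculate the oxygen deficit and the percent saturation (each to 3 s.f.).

D ≈ 1.26 mg/L; 87.1 % saturation

D = C_s − C = 9.78 − 8.52 = 1.26 mg/L.
% saturation = 8.52/9.78 × 100 = 87.1 %.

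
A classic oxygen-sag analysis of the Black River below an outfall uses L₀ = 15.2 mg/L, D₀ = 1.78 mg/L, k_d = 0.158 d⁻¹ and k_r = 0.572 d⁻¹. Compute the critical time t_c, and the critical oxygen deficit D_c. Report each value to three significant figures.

t_c ≈ 2.22 d; D_c ≈ 2.96 mg/L

At the critical point dD/dt = 0, so k_d L₀ e^(−k_d t) = k_r D. Substituting D(t) from the Streeter–Phelps equation and solving for t gives
t_c = ln[(k_r/k_d)(1 − D₀(k_r−k_d)/(k_d L₀))] / (k_r−k_d).
Here k_r−k_d = 0.4140 d⁻¹ and 1 − D₀(k_r−k_d)/(k_d L₀) = 1 − 1.78×0.4140/(0.158×15.2) = 0.6932, so
t_c = ln(3.620 × 0.6932) / 0.4140 = 0.9200 / 0.4140 = 2.222 d.
D_c = (k_d/k_r) L₀ e^(−k_d t_c) = (0.158/0.572) × 15.2 × e^(−0.158×2.222) = 0.2762 × 15.2 × 0.7039 = 2.955 mg/L.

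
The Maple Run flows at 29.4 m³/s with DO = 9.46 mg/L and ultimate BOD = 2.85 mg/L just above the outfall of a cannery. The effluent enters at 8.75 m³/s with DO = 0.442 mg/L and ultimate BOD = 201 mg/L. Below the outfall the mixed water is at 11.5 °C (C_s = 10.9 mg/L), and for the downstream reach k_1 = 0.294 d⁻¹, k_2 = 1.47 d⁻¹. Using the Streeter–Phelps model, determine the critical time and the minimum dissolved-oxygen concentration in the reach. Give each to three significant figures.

Mixed DO = (29.4×9.46 + 8.75×0.442)/(29.4+8.75) = 282.0/38.15 = 7.392 mg/L.
Mixed L₀ = (29.4×2.85 + 8.75×201)/(38.15) = 1843/38.15 = 48.30 mg/L.
Initial deficit D₀ = C_s − DO₀ = 10.9 − 7.392 = 3.508 mg/L.
t_c = (1/1.176) ln[(1.47/0.294)(1 − 3.508×1.176/(0.294×48.30))] = 0.8503 × ln(3.547) = 1.077 d.
D_c = (0.294/1.47) × 48.30 × e^(−0.294×1.077) = 0.2000 × 48.30 × 0.7287 = 7.039 mg/L.
Minimum DO = 10.9 − 7.039 = 3.861 mg/L.

t_c ≈ 1.08 d; minimum DO ≈ 3.86 mg/L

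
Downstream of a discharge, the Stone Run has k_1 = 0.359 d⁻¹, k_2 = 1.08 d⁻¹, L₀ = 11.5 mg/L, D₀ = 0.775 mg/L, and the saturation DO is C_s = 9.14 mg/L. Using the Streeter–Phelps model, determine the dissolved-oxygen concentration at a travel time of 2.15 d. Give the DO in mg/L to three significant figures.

k_1 L₀/(k_2−k_1) = 0.359×11.5/(1.08−0.359) = 4.128/0.7210 = 5.726 mg/L.
e^(−k_1 t) = e^(−0.359×2.150) = 0.4622; e^(−k_2 t) = e^(−1.08×2.150) = 0.09808.
D = 5.726 × (0.4622 − 0.09808) + 0.775 × 0.09808 = 2.085 + 0.07601 = 2.161 mg/L.
DO = C_s − D = 9.14 − 2.161 = 6.979 mg/L.

DO ≈ 6.98 mg/L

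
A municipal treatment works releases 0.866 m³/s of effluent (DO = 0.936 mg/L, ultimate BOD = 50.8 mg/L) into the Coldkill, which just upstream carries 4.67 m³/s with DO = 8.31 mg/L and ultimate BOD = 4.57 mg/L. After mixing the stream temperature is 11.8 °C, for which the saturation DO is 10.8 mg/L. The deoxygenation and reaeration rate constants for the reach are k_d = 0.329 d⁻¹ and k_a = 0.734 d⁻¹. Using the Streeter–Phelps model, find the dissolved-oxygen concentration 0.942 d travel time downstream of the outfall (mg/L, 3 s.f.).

Mixed DO = (4.67×8.31 + 0.866×0.936)/(4.67+0.866) = 39.62/5.536 = 7.156 mg/L.
Mixed L₀ = (4.67×4.57 + 0.866×50.8)/(5.536) = 65.33/5.536 = 11.80 mg/L.
Initial deficit D₀ = C_s − DO₀ = 10.8 − 7.156 = 3.644 mg/L.
D(0.942) = [0.329×11.80/(0.734−0.329)](e^(−0.329×0.942) − e^(−0.734×0.942)) + 3.644 e^(−0.734×0.942)
= 9.587 × (0.7335 − 0.5009) + 3.644 × 0.5009 = 4.055 mg/L.
DO = 10.8 − 4.055 = 6.745 mg/L.

DO ≈ 6.74 mg/L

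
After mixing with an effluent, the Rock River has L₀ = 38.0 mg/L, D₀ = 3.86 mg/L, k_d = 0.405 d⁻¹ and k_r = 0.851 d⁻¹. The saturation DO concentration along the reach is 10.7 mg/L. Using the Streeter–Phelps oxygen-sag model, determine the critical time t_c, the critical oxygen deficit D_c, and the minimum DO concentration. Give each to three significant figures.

With k_r/k_d = 2.101 and 1 − D₀(k_r−k_d)/(k_d L₀) = 0.8881,
t_c = ln(2.101 × 0.8881) / (0.851 − 0.405) = ln(1.866) / 0.4460 = 0.6239/0.4460 = 1.399 d.
D_c = (k_d/k_r) L₀ e^(−k_d t_c) = (0.405/0.851) × 38.0 × e^(−0.405×1.399) = 0.4759 × 38.0 × 0.5675 = 10.26 mg/L.
Minimum DO = C_s − D_c = 10.7 − 10.26 = 0.4373 mg/L.

t_c ≈ 1.40 d; D_c ≈ 10.3 mg/L; min DO ≈ 0.437 mg/L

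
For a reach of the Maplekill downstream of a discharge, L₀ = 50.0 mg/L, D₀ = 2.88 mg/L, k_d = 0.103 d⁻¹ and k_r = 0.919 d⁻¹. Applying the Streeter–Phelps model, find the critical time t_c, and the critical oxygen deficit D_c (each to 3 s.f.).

With k_r/k_d = 8.922 and 1 − D₀(k_r−k_d)/(k_d L₀) = 0.5437,
t_c = ln(8.922 × 0.5437) / (0.919 − 0.103) = ln(4.851) / 0.8160 = 1.579/0.8160 = 1.935 d.
D_c = (k_d/k_r) L₀ e^(−k_d t_c) = (0.103/0.919) × 50.0 × e^(−0.103×1.935) = 0.1121 × 50.0 × 0.8193 = 4.591 mg/L.

t_c ≈ 1.94 d; D_c ≈ 4.59 mg/L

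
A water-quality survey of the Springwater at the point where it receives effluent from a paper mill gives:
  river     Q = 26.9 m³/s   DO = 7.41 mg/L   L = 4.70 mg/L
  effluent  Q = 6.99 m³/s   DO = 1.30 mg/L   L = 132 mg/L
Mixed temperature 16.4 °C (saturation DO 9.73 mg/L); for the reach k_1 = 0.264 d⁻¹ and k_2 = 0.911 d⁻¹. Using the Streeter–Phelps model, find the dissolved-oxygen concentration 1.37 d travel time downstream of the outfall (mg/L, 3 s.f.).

Mixed DO = (26.9×7.41 + 6.99×1.30)/(26.9+6.99) = 208.4/33.89 = 6.150 mg/L.
Mixed L₀ = (26.9×4.70 + 6.99×132)/(33.89) = 1049/33.89 = 30.96 mg/L.
Initial deficit D₀ = C_s − DO₀ = 9.73 − 6.150 = 3.580 mg/L.
D(1.37) = [0.264×30.96/(0.911−0.264)](e^(−0.264×1.37) − e^(−0.911×1.37)) + 3.580 e^(−0.911×1.37)
= 12.63 × (0.6965 − 0.2871) + 3.580 × 0.2871 = 6.200 mg/L.
DO = 9.73 − 6.200 = 3.530 mg/L.

DO ≈ 3.53 mg/L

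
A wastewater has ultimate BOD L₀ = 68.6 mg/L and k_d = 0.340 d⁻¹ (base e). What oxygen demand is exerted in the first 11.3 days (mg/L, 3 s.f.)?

y ≈ 67.1 mg/L

y_t = L₀(1 − e^(−k_d t)) = 68.6 × (1 − e^(−0.340×11.3))
= 68.6 × (1 − 0.02145) = 68.6 × 0.9785 = 67.13 mg/L.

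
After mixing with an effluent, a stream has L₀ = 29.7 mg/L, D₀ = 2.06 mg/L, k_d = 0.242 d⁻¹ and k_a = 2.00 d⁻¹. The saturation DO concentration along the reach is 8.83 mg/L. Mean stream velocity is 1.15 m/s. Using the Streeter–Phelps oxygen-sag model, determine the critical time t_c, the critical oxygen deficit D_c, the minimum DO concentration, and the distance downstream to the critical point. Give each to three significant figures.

t_c ≈ 0.803 d; D_c ≈ 2.96 mg/L; min DO ≈ 5.87 mg/L; x_c ≈ 79.8 km

At the critical point dD/dt = 0, so k_d L₀ e^(−k_d t) = k_a D. Substituting D(t) from the Streeter–Phelps equation and solving for t gives
t_c = ln[(k_a/k_d)(1 − D₀(k_a−k_d)/(k_d L₀))] / (k_a−k_d).
Here k_a−k_d = 1.758 d⁻¹ and 1 − D₀(k_a−k_d)/(k_d L₀) = 1 − 2.06×1.758/(0.242×29.7) = 0.4961, so
t_c = ln(8.264 × 0.4961) / 1.758 = 1.411 / 1.758 = 0.8026 d.
L(t_c) = L₀ e^(−k_d t_c) = 29.7 × 0.8235 = 24.46 mg/L, and at the critical point k_a D_c = k_d L, so D_c = (0.242/2.00) × 24.46 = 2.959 mg/L.
Minimum DO = C_s − D_c = 8.83 − 2.959 = 5.871 mg/L.
x_c = v t_c = 1.15 m/s × 0.8026 d × 86400 s/d = 79750 m ≈ 79.8 km.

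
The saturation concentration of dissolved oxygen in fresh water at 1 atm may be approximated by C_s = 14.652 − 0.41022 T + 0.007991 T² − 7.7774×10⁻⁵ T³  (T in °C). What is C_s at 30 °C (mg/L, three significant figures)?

C_s ≈ 7.44 mg/L

C_s = 14.652 − 0.41022×30 + 0.007991×30² − 7.7774×10⁻⁵×30³ = 7.437 mg/L.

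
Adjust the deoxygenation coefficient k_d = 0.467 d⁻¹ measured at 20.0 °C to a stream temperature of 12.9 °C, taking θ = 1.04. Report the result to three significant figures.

k_d ≈ 0.353 d⁻¹

k_d(T₂) = k_d(T₁) · θ^(T₂−T₁) = 0.467 × 1.04^(12.9−20.0)
= 0.467 × 1.04^-7.10 = 0.467 × 0.7569 = 0.3535 d⁻¹.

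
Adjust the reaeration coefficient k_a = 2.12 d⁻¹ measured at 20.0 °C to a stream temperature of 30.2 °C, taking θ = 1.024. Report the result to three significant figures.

k_a ≈ 2.70 d⁻¹

k_a(T₂) = k_a(T₁) · θ^(T₂−T₁) = 2.12 × 1.024^(30.2−20.0)
= 2.12 × 1.024^10.2 = 2.12 × 1.274 = 2.700 d⁻¹.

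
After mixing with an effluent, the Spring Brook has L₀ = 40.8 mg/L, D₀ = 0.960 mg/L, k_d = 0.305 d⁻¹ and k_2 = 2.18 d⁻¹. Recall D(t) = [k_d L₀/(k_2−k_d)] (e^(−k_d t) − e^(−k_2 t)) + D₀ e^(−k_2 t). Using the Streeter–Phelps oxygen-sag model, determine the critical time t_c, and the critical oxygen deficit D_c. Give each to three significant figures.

t_c ≈ 0.966 d; D_c ≈ 4.25 mg/L

At the critical point dD/dt = 0, so k_d L₀ e^(−k_d t) = k_2 D. Substituting D(t) from the Streeter–Phelps equation and solving for t gives
t_c = ln[(k_2/k_d)(1 − D₀(k_2−k_d)/(k_d L₀))] / (k_2−k_d).
Here k_2−k_d = 1.875 d⁻¹ and 1 − D₀(k_2−k_d)/(k_d L₀) = 1 − 0.960×1.875/(0.305×40.8) = 0.8554, so
t_c = ln(7.148 × 0.8554) / 1.875 = 1.811 / 1.875 = 0.9656 d.
D_c = (k_d/k_2) L₀ e^(−k_d t_c) = (0.305/2.18) × 40.8 × e^(−0.305×0.9656) = 0.1399 × 40.8 × 0.7449 = 4.252 mg/L.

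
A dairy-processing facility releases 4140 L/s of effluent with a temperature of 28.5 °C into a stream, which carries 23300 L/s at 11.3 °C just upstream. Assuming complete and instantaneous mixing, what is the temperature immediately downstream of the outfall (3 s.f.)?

Flow-weighted mixing: C = (Q_r C_r + Q_w C_w)/(Q_r + Q_w)
= (23300×11.3 + 4140×28.5)/(23300 + 4140) = 381300/27440 = 13.90 °C.

13.9 °C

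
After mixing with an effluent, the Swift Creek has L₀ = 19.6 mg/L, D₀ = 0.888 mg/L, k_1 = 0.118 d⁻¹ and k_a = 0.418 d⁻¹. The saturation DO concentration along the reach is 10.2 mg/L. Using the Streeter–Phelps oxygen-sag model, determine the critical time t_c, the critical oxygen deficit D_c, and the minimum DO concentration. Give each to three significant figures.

t_c = [1/(k_a−k_1)] ln[(k_a/k_1)(1 − D₀(k_a−k_1)/(k_1 L₀))]
= [1/(0.418−0.118)] ln[(0.418/0.118)(1 − 0.888×0.3000/(0.118×19.6))]
= (1/0.3000) ln[3.542 × 0.8848] = 3.333 × ln(3.134) = 3.333 × 1.142 = 3.808 d.
D_c = (k_1/k_a) L₀ e^(−k_1 t_c) = (0.118/0.418) × 19.6 × e^(−0.118×3.808) = 0.2823 × 19.6 × 0.6380 = 3.530 mg/L.
Minimum DO = C_s − D_c = 10.2 − 3.530 = 6.670 mg/L.

t_c ≈ 3.81 d; D_c ≈ 3.53 mg/L; min DO ≈ 6.67 mg/L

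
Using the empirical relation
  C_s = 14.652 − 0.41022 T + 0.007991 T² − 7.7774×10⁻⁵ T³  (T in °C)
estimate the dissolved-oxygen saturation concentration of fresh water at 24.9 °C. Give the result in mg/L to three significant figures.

C_s = 14.652 − 0.41022×24.9 + 0.007991×24.9² − 7.7774×10⁻⁵×24.9³ = 8.191 mg/L.

C_s ≈ 8.19 mg/L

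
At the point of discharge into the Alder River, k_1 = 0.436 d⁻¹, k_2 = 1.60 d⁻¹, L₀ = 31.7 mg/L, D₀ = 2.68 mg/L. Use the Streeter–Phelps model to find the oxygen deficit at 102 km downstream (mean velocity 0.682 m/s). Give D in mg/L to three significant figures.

D ≈ 5.01 mg/L

Travel time t = x/v = 102 km / (0.682 m/s) = 102000 m / 0.682 m/s = 149600 s = 1.731 d.
k_1 L₀/(k_2−k_1) = 0.436×31.7/(1.60−0.436) = 13.82/1.164 = 11.87 mg/L.
e^(−k_1 t) = e^(−0.436×1.731) = 0.4701; e^(−k_2 t) = e^(−1.60×1.731) = 0.06269.
D = 11.87 × (0.4701 − 0.06269) + 2.68 × 0.06269 = 4.838 + 0.1680 = 5.006 mg/L.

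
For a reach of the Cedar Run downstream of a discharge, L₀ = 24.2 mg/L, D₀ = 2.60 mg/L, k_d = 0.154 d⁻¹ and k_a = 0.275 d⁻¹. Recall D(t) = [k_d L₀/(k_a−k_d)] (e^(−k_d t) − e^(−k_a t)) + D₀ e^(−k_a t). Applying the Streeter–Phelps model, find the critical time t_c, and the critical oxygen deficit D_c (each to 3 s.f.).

With k_a/k_d = 1.786 and 1 − D₀(k_a−k_d)/(k_d L₀) = 0.9156,
t_c = ln(1.786 × 0.9156) / (0.275 − 0.154) = ln(1.635) / 0.1210 = 0.4916/0.1210 = 4.063 d.
L(t_c) = L₀ e^(−k_d t_c) = 24.2 × 0.5349 = 12.94 mg/L, and at the critical point k_a D_c = k_d L, so D_c = (0.154/0.275) × 12.94 = 7.249 mg/L.

t_c ≈ 4.06 d; D_c ≈ 7.25 mg/L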